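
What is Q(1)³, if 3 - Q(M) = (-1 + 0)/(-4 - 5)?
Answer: 17576/729 ≈ 24.110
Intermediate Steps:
Q(M) = 26/9 (Q(M) = 3 - (-1 + 0)/(-4 - 5) = 3 - (-1)/(-9) = 3 - (-1)*(-1)/9 = 3 - 1*⅑ = 3 - ⅑ = 26/9)
Q(1)³ = (26/9)³ = 17576/729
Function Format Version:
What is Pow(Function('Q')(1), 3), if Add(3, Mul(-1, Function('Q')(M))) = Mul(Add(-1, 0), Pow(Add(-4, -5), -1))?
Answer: Rational(17576, 729) ≈ 24.110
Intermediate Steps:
Function('Q')(M) = Rational(26, 9) (Function('Q')(M) = Add(3, Mul(-1, Mul(Add(-1, 0), Pow(Add(-4, -5), -1)))) = Add(3, Mul(-1, Mul(-1, Pow(-9, -1)))) = Add(3, Mul(-1, Mul(-1, Rational(-1, 9)))) = Add(3, Mul(-1, Rational(1, 9))) = Add(3, Rational(-1, 9)) = Rational(26, 9))
Pow(Function('Q')(1), 3) = Pow(Rational(26, 9), 3) = Rational(17576, 729)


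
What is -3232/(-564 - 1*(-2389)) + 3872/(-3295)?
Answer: -3543168/1202675 ≈ -2.9461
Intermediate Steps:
-3232/(-564 - 1*(-2389)) + 3872/(-3295) = -3232/(-564 + 2389) + 3872*(-1/3295) = -3232/1825 - 3872/3295 = -3543168/1202675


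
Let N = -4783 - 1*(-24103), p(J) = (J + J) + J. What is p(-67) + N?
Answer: 19119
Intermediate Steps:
p(J) = 3*J (p(J) = 2*J + J = 3*J)
N = 19320 (N = -4783 + 24103 = 19320)
p(-67) + N = 3*(-67) + 19320 = -201 + 19320 = 19119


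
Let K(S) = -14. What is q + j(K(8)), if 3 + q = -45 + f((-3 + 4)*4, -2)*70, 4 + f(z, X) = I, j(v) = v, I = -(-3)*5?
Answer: 708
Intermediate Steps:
I = 15 (I = -3*(-5) = 15)
f(z, X) = 11 (f(z, X) = -4 + 15 = 11)
q = 722 (q = -3 + (-45 + 11*70) = -3 + (-45 + 770) = -3 + 725 = 722)
q + j(K(8)) = 722 - 14 = 708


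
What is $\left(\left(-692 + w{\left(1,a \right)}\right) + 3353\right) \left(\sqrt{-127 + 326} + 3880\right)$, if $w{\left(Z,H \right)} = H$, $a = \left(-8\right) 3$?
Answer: $10231560 + 2637 \sqrt{199} \approx 1.0269 \cdot 10^{7}$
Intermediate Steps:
$a = -24$
$\left(\left(-692 + w{\left(1,a \right)}\right) + 3353\right) \left(\sqrt{-127 + 326} + 3880\right) = \left(\left(-692 - 24\right) + 3353\right) \left(\sqrt{-127 + 326} + 3880\right) = \left(-716 + 3353\right) \left(\sqrt{199} + 3880\right) = 2637 \left(3880 + \sqrt{199}\right) = 10231560 + 2637 \sqrt{199}$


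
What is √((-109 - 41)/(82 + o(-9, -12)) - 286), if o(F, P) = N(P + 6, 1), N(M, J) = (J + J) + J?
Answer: 2*I*√20791/17 ≈ 16.964*I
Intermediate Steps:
N(M, J) = 3*J (N(M, J) = 2*J + J = 3*J)
o(F, P) = 3 (o(F, P) = 3*1 = 3)
√((-109 - 41)/(82 + o(-9, -12)) - 286) = √((-109 - 41)/(82 + 3) - 286) = √(-150/85 - 286) = √(-150*1/85 - 286) = √(-30/17 - 286) = √(-4892/17) = 2*I*√20791/17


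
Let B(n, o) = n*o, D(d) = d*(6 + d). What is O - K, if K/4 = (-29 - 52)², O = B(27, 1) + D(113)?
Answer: -12770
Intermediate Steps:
O = 13474 (O = 27*1 + 113*(6 + 113) = 27 + 113*119 = 27 + 13447 = 13474)
K = 26244 (K = 4*(-29 - 52)² = 4*(-81)² = 4*6561 = 26244)
O - K = 13474 - 1*26244 = 13474 - 26244 = -12770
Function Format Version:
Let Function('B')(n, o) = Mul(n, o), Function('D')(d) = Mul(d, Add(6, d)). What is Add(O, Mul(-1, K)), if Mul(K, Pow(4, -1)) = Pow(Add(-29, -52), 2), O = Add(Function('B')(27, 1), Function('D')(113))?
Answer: -12770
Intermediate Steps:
O = 13474 (O = Add(Mul(27, 1), Mul(113, Add(6, 113))) = Add(27, Mul(113, 119)) = Add(27, 13447) = 13474)
K = 26244 (K = Mul(4, Pow(Add(-29, -52), 2)) = Mul(4, Pow(-81, 2)) = Mul(4, 6561) = 26244)
Add(O, Mul(-1, K)) = Add(13474, Mul(-1, 26244)) = Add(13474, -26244) = -12770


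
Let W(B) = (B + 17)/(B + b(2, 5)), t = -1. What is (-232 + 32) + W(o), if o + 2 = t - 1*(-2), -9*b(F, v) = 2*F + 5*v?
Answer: -3872/19 ≈ -203.79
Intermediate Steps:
b(F, v) = -5*v/9 - 2*F/9 (b(F, v) = -(2*F + 5*v)/9 = -5*v/9 - 2*F/9)
o = -1 (o = -2 + (-1 - 1*(-2)) = -2 + (-1 + 2) = -2 + 1 = -1)
W(B) = (17 + B)/(-29/9 + B) (W(B) = (B + 17)/(B + (-5/9*5 - 2/9*2)) = (17 + B)/(B + (-25/9 - 4/9)) = (17 + B)/(B - 29/9) = (17 + B)/(-29/9 + B))
(-232 + 32) + W(o) = (-232 + 32) + 9*(17 - 1)/(-29 + 9*(-1)) = -200 + 9*16/(-29 - 9) = -200 + 9*16/(-38) = -200 + 9*(-1/38)*16 = -200 - 72/19 = -3872/19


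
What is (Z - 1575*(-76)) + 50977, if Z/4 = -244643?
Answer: -807895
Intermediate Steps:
Z = -978572 (Z = 4*(-244643) = -978572)
(Z - 1575*(-76)) + 50977 = (-978572 - 1575*(-76)) + 50977 = (-978572 + 119700) + 50977 = -858872 + 50977 = -807895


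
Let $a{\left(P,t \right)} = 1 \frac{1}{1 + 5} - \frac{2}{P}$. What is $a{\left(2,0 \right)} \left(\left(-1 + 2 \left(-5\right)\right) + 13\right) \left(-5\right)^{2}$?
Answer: $- \frac{125}{3} \approx -41.667$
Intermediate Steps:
$a{\left(P,t \right)} = \frac{1}{6} - \frac{2}{P}$ ($a{\left(P,t \right)} = 1 \cdot \frac{1}{6} - \frac{2}{P} = \frac{1}{6} - \frac{2}{P}$)
$a{\left(2,0 \right)} \left(\left(-1 + 2 \left(-5\right)\right) + 13\right) \left(-5\right)^{2} = \frac{-12 + 2}{6 \cdot 2} \left(\left(-1 + 2 \left(-5\right)\right) + 13\right) \left(-5\right)^{2} = \frac{1}{6} \cdot \frac{1}{2} \left(-10\right) \left(\left(-1 - 10\right) + 13\right) 25 = - \frac{5 \left(-11 + 13\right)}{6} \cdot 25 = \left(- \frac{5}{6}\right) 2 \cdot 25 = \left(- \frac{5}{3}\right) 25 = - \frac{125}{3}$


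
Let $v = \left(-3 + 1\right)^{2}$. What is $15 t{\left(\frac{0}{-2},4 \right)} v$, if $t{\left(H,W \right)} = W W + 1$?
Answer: $1020$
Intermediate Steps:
$t{\left(H,W \right)} = 1 + W^{2}$ ($t{\left(H,W \right)} = W^{2} + 1 = 1 + W^{2}$)
$v = 4$ ($v = \left(-2\right)^{2} = 4$)
$15 t{\left(\frac{0}{-2},4 \right)} v = 15 \left(1 + 4^{2}\right) 4 = 15 \left(1 + 16\right) 4 = 15 \cdot 17 \cdot 4 = 255 \cdot 4 = 1020$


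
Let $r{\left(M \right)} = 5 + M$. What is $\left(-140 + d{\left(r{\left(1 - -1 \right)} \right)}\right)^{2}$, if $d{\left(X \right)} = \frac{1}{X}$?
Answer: $\frac{958441}{49} \approx 19560.0$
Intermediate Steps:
$\left(-140 + d{\left(r{\left(1 - -1 \right)} \right)}\right)^{2} = \left(-140 + \frac{1}{5 + \left(1 - -1\right)}\right)^{2} = \left(-140 + \frac{1}{5 + \left(1 + 1\right)}\right)^{2} = \left(-140 + \frac{1}{5 + 2}\right)^{2} = \left(-140 + \frac{1}{7}\right)^{2} = \left(- \frac{979}{7}\right)^{2} = \frac{958441}{49}$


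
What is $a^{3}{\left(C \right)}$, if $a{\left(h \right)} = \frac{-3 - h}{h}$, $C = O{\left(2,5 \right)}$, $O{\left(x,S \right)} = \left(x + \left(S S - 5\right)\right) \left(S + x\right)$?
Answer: $- \frac{3869893}{3652264} \approx -1.0596$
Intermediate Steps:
$O{\left(x,S \right)} = \left(S + x\right) \left(-5 + x + S^{2}\right)$ ($O{\left(x,S \right)} = \left(x + \left(S^{2} - 5\right)\right) \left(S + x\right) = \left(x + \left(-5 + S^{2}\right)\right) \left(S + x\right) = \left(-5 + x + S^{2}\right) \left(S + x\right) = \left(S + x\right) \left(-5 + x + S^{2}\right)$)
$C = 154$ ($C = 5^{3} + 2^{2} - 25 - 10 + 5 \cdot 2 + 2 \cdot 5^{2} = 125 + 4 - 25 - 10 + 10 + 2 \cdot 25 = 125 + 4 - 25 - 10 + 10 + 50 = 154$)
$a{\left(h \right)} = \frac{-3 - h}{h}$
$a^{3}{\left(C \right)} = \left(\frac{-3 - 154}{154}\right)^{3} = \left(\frac{1}{154} \left(-157\right)\right)^{3} = \left(- \frac{157}{154}\right)^{3} = - \frac{3869893}{3652264}$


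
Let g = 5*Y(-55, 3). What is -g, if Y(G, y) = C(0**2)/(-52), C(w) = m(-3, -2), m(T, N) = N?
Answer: -5/26 ≈ -0.19231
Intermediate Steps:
C(w) = -2
Y(G, y) = 1/26 (Y(G, y) = -2/(-52) = -2*(-1/52) = 1/26)
g = 5/26 (g = 5*(1/26) = 5/26 ≈ 0.19231)
-g = -1*5/26 = -5/26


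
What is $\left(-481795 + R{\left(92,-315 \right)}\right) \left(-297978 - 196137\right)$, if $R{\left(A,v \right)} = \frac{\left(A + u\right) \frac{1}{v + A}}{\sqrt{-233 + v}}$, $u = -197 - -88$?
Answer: $238062136425 + \frac{8399955 i \sqrt{137}}{61102} \approx 2.3806 \cdot 10^{11} + 1609.1 i$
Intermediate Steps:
$u = -109$ ($u = -197 + 88 = -109$)
$R{\left(A,v \right)} = \frac{-109 + A}{\sqrt{-233 + v} \left(A + v\right)}$ ($R{\left(A,v \right)} = \frac{\left(A - 109\right) \frac{1}{v + A}}{\sqrt{-233 + v}} = \frac{\left(-109 + A\right) \frac{1}{A + v}}{\sqrt{-233 + v}} = \frac{\frac{1}{A + v} \left(-109 + A\right)}{\sqrt{-233 + v}} = \frac{-109 + A}{\sqrt{-233 + v} \left(A + v\right)}$)
$\left(-481795 + R{\left(92,-315 \right)}\right) \left(-297978 - 196137\right) = \left(-481795 + \frac{-109 + 92}{\sqrt{-233 - 315} \left(92 - 315\right)}\right) \left(-297978 - 196137\right) = \left(-481795 + \frac{1}{\sqrt{-548}} \frac{1}{-223} \left(-17\right)\right) \left(-494115\right) = \left(-481795 + - \frac{i \sqrt{137}}{274} \left(- \frac{1}{223}\right) \left(-17\right)\right) \left(-494115\right) = \left(-481795 - \frac{17 i \sqrt{137}}{61102}\right) \left(-494115\right) = 238062136425 + \frac{8399955 i \sqrt{137}}{61102}$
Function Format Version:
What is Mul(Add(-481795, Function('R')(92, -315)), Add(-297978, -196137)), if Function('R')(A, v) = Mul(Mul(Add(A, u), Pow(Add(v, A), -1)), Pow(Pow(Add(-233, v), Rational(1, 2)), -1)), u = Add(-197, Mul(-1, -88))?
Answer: Add(238062136425, Mul(Rational(8399955, 61102), I, Pow(137, Rational(1, 2)))) ≈ Add(2.3806e+11, Mul(1609.1, I))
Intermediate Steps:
u = -109 (u = Add(-197, 88) = -109)
Function('R')(A, v) = Mul(Pow(Add(-233, v), Rational(-1, 2)), Pow(Add(A, v), -1), Add(-109, A)) (Function('R')(A, v) = Mul(Mul(Add(A, -109), Pow(Add(v, A), -1)), Pow(Pow(Add(-233, v), Rational(1, 2)), -1)) = Mul(Mul(Add(-109, A), Pow(Add(A, v), -1)), Pow(Add(-233, v), Rational(-1, 2))) = Mul(Mul(Pow(Add(A, v), -1), Add(-109, A)), Pow(Add(-233, v), Rational(-1, 2))) = Mul(Pow(Add(-233, v), Rational(-1, 2)), Pow(Add(A, v), -1), Add(-109, A)))
Mul(Add(-481795, Function('R')(92, -315)), Add(-297978, -196137)) = Mul(Add(-481795, Mul(Pow(Add(-233, -315), Rational(-1, 2)), Pow(Add(92, -315), -1), Add(-109, 92))), Add(-297978, -196137)) = Mul(Add(-481795, Mul(Pow(-548, Rational(-1, 2)), Pow(-223, -1), -17)), -494115) = Mul(Add(-481795, Mul(Mul(Rational(-1, 274), I, Pow(137, Rational(1, 2))), Rational(-1, 223), -17)), -494115) = Mul(Add(-481795, Mul(Rational(-17, 61102), I, Pow(137, Rational(1, 2)))), -494115) = Add(238062136425, Mul(Rational(8399955, 61102), I, Pow(137, Rational(1, 2))))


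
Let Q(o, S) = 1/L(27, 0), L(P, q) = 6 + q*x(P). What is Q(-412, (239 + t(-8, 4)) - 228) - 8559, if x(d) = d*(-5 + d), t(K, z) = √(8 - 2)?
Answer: -51353/6 ≈ -8558.8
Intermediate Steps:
t(K, z) = √6
L(P, q) = 6 + P*q*(-5 + P) (L(P, q) = 6 + q*(P*(-5 + P)) = 6 + P*q*(-5 + P))
Q(o, S) = ⅙ (Q(o, S) = 1/(6 + 27*0*(-5 + 27)) = 1/(6 + 27*0*22) = 1/(6 + 0) = 1/6 = ⅙)
Q(-412, (239 + t(-8, 4)) - 228) - 8559 = ⅙ - 8559 = -51353/6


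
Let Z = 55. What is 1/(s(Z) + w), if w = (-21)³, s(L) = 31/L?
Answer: -55/509324 ≈ -0.00010799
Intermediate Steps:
w = -9261
1/(s(Z) + w) = 1/(31/55 - 9261) = 1/(-509324/55) = -55/509324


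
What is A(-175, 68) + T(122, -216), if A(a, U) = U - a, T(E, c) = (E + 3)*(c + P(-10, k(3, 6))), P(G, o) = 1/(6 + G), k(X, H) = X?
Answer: -107153/4 ≈ -26788.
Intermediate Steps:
T(E, c) = (3 + E)*(-¼ + c) (T(E, c) = (E + 3)*(c + 1/(6 - 10)) = (3 + E)*(c + 1/(-4)) = (3 + E)*(c - ¼) = (3 + E)*(-¼ + c))
A(-175, 68) + T(122, -216) = (68 - 1*(-175)) + (-¾ + 3*(-216) - ¼*122 + 122*(-216)) = (68 + 175) + (-¾ - 648 - 61/2 - 26352) = 243 - 108125/4 = -107153/4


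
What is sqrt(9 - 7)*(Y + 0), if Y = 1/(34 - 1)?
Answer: sqrt(2)/33 ≈ 0.042855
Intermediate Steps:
Y = 1/33 ≈ 0.030303
sqrt(9 - 7)*(Y + 0) = sqrt(9 - 7)*(1/33 + 0) = sqrt(2)*(1/33) = sqrt(2)/33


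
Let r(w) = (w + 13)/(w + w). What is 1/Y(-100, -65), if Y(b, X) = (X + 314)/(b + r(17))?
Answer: -1685/4233 ≈ -0.39806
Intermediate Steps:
r(w) = (13 + w)/(2*w) (r(w) = (13 + w)/((2*w)) = (13 + w)*(1/(2*w)) = (13 + w)/(2*w))
Y(b, X) = (314 + X)/(15/17 + b) (Y(b, X) = (X + 314)/(b + (½)*(13 + 17)/17) = (314 + X)/(b + (½)*(1/17)*30) = (314 + X)/(b + 15/17) = (314 + X)/(15/17 + b))
1/Y(-100, -65) = 1/(17*(314 - 65)/(15 + 17*(-100))) = 1/(17*249/(15 - 1700)) = 1/(17*249/(-1685)) = 1/(17*(-1/1685)*249) = 1/(-4233/1685) = -1685/4233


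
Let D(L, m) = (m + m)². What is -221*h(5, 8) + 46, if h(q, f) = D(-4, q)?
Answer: -22054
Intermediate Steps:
D(L, m) = 4*m² (D(L, m) = (2*m)² = 4*m²)
h(q, f) = 4*q²
-221*h(5, 8) + 46 = -884*5² + 46 = -884*25 + 46 = -221*100 + 46 = -22100 + 46 = -22054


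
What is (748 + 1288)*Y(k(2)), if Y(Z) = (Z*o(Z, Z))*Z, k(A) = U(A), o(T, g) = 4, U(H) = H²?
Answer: 130304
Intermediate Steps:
k(A) = A²
Y(Z) = 4*Z² (Y(Z) = (Z*4)*Z = (4*Z)*Z = 4*Z²)
(748 + 1288)*Y(k(2)) = (748 + 1288)*(4*(2²)²) = 2036*(4*4²) = 2036*(4*16) = 2036*64 = 130304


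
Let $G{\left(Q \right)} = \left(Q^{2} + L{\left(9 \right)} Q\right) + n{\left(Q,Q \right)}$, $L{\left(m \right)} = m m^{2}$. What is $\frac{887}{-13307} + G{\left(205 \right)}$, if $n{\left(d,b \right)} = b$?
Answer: $\frac{2550618338}{13307} \approx 1.9168 \cdot 10^{5}$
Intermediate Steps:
$L{\left(m \right)} = m^{3}$
$G{\left(Q \right)} = Q^{2} + 730 Q$ ($G{\left(Q \right)} = \left(Q^{2} + 9^{3} Q\right) + Q = \left(Q^{2} + 729 Q\right) + Q = Q^{2} + 730 Q$)
$\frac{887}{-13307} + G{\left(205 \right)} = \frac{887}{-13307} + 205 \left(730 + 205\right) = 887 \left(- \frac{1}{13307}\right) + 205 \cdot 935 = - \frac{887}{13307} + 191675 = \frac{2550618338}{13307}$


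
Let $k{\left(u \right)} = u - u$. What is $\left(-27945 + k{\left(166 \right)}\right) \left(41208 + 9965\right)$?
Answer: $-1430029485$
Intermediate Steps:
$k{\left(u \right)} = 0$
$\left(-27945 + k{\left(166 \right)}\right) \left(41208 + 9965\right) = \left(-27945 + 0\right) \left(41208 + 9965\right) = \left(-27945\right) 51173 = -1430029485$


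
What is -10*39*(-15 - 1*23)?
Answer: 14820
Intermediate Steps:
-10*39*(-15 - 1*23) = -390*(-15 - 23) = -390*(-38) = -1*(-14820) = 14820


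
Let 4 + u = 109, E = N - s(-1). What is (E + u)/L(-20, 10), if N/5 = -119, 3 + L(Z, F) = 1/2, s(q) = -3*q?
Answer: 986/5 ≈ 197.20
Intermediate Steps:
L(Z, F) = -5/2 (L(Z, F) = -3 + 1/2 = -3 + ½ = -5/2)
N = -595 (N = 5*(-119) = -595)
E = -598 (E = -595 - (-3)*(-1) = -595 - 1*3 = -595 - 3 = -598)
u = 105 (u = -4 + 109 = 105)
(E + u)/L(-20, 10) = (-598 + 105)/(-5/2) = -⅖*(-493) = 986/5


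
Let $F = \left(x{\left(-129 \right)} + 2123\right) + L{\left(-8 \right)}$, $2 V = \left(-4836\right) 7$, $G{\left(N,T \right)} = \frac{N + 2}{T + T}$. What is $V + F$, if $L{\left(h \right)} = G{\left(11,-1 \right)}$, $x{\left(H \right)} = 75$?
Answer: $- \frac{29469}{2} \approx -14735.0$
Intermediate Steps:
$G{\left(N,T \right)} = \frac{2 + N}{2 T}$
$L{\left(h \right)} = - \frac{13}{2}$ ($L{\left(h \right)} = \frac{2 + 11}{2 \left(-1\right)} = \frac{1}{2} \left(-1\right) 13 = - \frac{13}{2}$)
$V = -16926$ ($V = \frac{\left(-4836\right) 7}{2} = \frac{1}{2} \left(-33852\right) = -16926$)
$F = \frac{4383}{2}$ ($F = \left(75 + 2123\right) - \frac{13}{2} = 2198 - \frac{13}{2} = \frac{4383}{2} \approx 2191.5$)
$V + F = -16926 + \frac{4383}{2} = - \frac{29469}{2}$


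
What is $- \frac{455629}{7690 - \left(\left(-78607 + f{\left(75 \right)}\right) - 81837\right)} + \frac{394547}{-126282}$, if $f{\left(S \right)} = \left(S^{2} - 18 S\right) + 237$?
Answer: $- \frac{30523577653}{5165628351} \approx -5.909$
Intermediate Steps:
$f{\left(S \right)} = 237 + S^{2} - 18 S$
$- \frac{455629}{7690 - \left(\left(-78607 + f{\left(75 \right)}\right) - 81837\right)} + \frac{394547}{-126282} = - \frac{455629}{7690 - \left(\left(-78607 + \left(237 + 75^{2} - 1350\right)\right) - 81837\right)} + \frac{394547}{-126282} = - \frac{455629}{7690 - \left(\left(-78607 + \left(237 + 5625 - 1350\right)\right) - 81837\right)} + 394547 \left(- \frac{1}{126282}\right) = - \frac{455629}{7690 - \left(\left(-78607 + 4512\right) - 81837\right)} - \frac{394547}{126282} = - \frac{455629}{7690 - \left(-74095 - 81837\right)} - \frac{394547}{126282} = - \frac{455629}{7690 - -155932} - \frac{394547}{126282} = - \frac{455629}{7690 + 155932} - \frac{394547}{126282} = - \frac{455629}{163622} - \frac{394547}{126282} = - \frac{30523577653}{5165628351}$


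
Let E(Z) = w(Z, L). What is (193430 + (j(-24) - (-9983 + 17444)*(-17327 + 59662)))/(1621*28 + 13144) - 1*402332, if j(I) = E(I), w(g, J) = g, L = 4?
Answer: -23864964653/58532 ≈ -4.0773e+5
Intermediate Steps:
E(Z) = Z
j(I) = I
(193430 + (j(-24) - (-9983 + 17444)*(-17327 + 59662)))/(1621*28 + 13144) - 1*402332 = (193430 + (-24 - (-9983 + 17444)*(-17327 + 59662)))/(1621*28 + 13144) - 1*402332 = (193430 + (-24 - 7461*42335))/(45388 + 13144) - 402332 = (193430 + (-24 - 1*315861435))/58532 - 402332 = (193430 + (-24 - 315861435))*(1/58532) - 402332 = (193430 - 315861459)*(1/58532) - 402332 = -315668029*1/58532 - 402332 = -315668029/58532 - 402332 = -23864964653/58532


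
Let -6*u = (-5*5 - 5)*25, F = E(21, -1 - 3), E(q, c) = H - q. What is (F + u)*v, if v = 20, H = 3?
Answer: 2140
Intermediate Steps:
E(q, c) = 3 - q
F = -18 (F = 3 - 1*21 = 3 - 21 = -18)
u = 125 (u = -(-5*5 - 5)*25/6 = -(-25 - 5)*25/6 = -(-5)*25 = -⅙*(-750) = 125)
(F + u)*v = (-18 + 125)*20 = 107*20 = 2140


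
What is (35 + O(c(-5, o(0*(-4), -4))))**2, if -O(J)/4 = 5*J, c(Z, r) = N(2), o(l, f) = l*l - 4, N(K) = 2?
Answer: 25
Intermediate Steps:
o(l, f) = -4 + l**2 (o(l, f) = l**2 - 4 = -4 + l**2)
c(Z, r) = 2
O(J) = -20*J
(35 + O(c(-5, o(0*(-4), -4))))**2 = (35 - 20*2)**2 = (35 - 40)**2 = (-5)**2 = 25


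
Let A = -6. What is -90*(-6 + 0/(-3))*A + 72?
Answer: -3168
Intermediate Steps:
-90*(-6 + 0/(-3))*A + 72 = -90*(-6 + 0/(-3))*(-6) + 72 = -90*(-6 + 0*(-1/3))*(-6) + 72 = -90*(-6 + 0)*(-6) + 72 = -(-540)*(-6) + 72 = -90*36 + 72 = -3240 + 72 = -3168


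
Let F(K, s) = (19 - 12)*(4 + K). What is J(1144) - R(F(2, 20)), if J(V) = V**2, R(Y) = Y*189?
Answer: 1300798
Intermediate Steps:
F(K, s) = 28 + 7*K (F(K, s) = 7*(4 + K) = 28 + 7*K)
R(Y) = 189*Y
J(1144) - R(F(2, 20)) = 1144**2 - 189*(28 + 7*2) = 1308736 - 189*(28 + 14) = 1308736 - 189*42 = 1308736 - 1*7938 = 1308736 - 7938 = 1300798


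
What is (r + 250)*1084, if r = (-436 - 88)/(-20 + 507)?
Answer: 131408984/487 ≈ 2.6983e+5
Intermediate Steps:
r = -524/487 ≈ -1.0760
(r + 250)*1084 = (-524/487 + 250)*1084 = (121226/487)*1084 = 131408984/487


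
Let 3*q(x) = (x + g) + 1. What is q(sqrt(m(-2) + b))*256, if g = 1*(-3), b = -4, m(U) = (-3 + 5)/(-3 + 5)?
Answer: -512/3 + 256*I*sqrt(3)/3 ≈ -170.67 + 147.8*I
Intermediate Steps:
m(U) = 1 (m(U) = 2/2 = 2*(1/2) = 1)
g = -3
q(x) = -2/3 + x/3 (q(x) = ((x - 3) + 1)/3 = ((-3 + x) + 1)/3 = (-2 + x)/3 = -2/3 + x/3)
q(sqrt(m(-2) + b))*256 = (-2/3 + sqrt(1 - 4)/3)*256 = (-2/3 + sqrt(-3)/3)*256 = (-2/3 + (I*sqrt(3))/3)*256 = (-2/3 + I*sqrt(3)/3)*256 = -512/3 + 256*I*sqrt(3)/3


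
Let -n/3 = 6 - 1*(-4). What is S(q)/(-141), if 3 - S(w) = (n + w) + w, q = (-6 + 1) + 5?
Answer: -11/47 ≈ -0.23404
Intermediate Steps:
n = -30 (n = -3*(6 - 1*(-4)) = -3*(6 + 4) = -3*10 = -30)
q = 0 (q = -5 + 5 = 0)
S(w) = 33 - 2*w (S(w) = 3 - ((-30 + w) + w) = 3 - (-30 + 2*w) = 3 + (30 - 2*w) = 33 - 2*w)
S(q)/(-141) = (33 - 2*0)/(-141) = (33 + 0)*(-1/141) = 33*(-1/141) = -11/47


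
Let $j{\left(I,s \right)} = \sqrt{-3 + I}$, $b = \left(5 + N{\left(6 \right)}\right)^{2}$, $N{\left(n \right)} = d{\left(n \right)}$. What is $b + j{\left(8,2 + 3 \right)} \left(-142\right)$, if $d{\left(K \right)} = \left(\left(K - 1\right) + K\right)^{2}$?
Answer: $15876 - 142 \sqrt{5} \approx 15558.0$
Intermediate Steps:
$d{\left(K \right)} = \left(-1 + 2 K\right)^{2}$ ($d{\left(K \right)} = \left(\left(K - 1\right) + K\right)^{2} = \left(\left(-1 + K\right) + K\right)^{2} = \left(-1 + 2 K\right)^{2}$)
$N{\left(n \right)} = \left(-1 + 2 n\right)^{2}$
$b = 15876$ ($b = \left(5 + \left(-1 + 2 \cdot 6\right)^{2}\right)^{2} = \left(5 + \left(-1 + 12\right)^{2}\right)^{2} = \left(5 + 11^{2}\right)^{2} = \left(5 + 121\right)^{2} = 126^{2} = 15876$)
$b + j{\left(8,2 + 3 \right)} \left(-142\right) = 15876 + \sqrt{-3 + 8} \left(-142\right) = 15876 + \sqrt{5} \left(-142\right) = 15876 - 142 \sqrt{5}$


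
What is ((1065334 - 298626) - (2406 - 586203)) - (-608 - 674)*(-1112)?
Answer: -75079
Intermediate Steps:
((1065334 - 298626) - (2406 - 586203)) - (-608 - 674)*(-1112) = (766708 - 1*(-583797)) - (-1282)*(-1112) = (766708 + 583797) - 1*1425584 = 1350505 - 1425584 = -75079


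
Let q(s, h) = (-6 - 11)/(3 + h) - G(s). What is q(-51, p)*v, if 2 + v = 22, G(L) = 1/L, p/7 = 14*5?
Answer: -440/1479 ≈ -0.29750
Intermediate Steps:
p = 490 (p = 7*(14*5) = 7*70 = 490)
v = 20 (v = -2 + 22 = 20)
q(s, h) = -1/s - 17/(3 + h) (q(s, h) = (-6 - 11)/(3 + h) - 1/s = -17/(3 + h) - 1/s = -1/s - 17/(3 + h))
q(-51, p)*v = ((-3 - 1*490 - 17*(-51))/((-51)*(3 + 490)))*20 = -1/51*(-3 - 490 + 867)/493*20 = -1/51*1/493*374*20 = -22/1479*20 = -440/1479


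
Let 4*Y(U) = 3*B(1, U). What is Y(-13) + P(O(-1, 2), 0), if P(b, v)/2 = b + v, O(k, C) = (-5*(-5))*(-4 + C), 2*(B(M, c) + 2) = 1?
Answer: -809/8 ≈ -101.13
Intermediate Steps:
B(M, c) = -3/2 (B(M, c) = -2 + (½)*1 = -2 + ½ = -3/2)
O(k, C) = -100 + 25*C (O(k, C) = 25*(-4 + C) = -100 + 25*C)
Y(U) = -9/8 (Y(U) = (3*(-3/2))/4 = (¼)*(-9/2) = -9/8)
P(b, v) = 2*b + 2*v (P(b, v) = 2*(b + v) = 2*b + 2*v)
Y(-13) + P(O(-1, 2), 0) = -9/8 + (2*(-100 + 25*2) + 2*0) = -9/8 + (2*(-100 + 50) + 0) = -9/8 + (2*(-50) + 0) = -9/8 + (-100 + 0) = -9/8 - 100 = -809/8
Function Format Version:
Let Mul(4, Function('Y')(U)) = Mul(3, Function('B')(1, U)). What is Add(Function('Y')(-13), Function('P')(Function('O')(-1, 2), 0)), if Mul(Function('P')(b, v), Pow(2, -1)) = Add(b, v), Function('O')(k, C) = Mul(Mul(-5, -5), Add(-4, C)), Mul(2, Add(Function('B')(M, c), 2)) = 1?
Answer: Rational(-809, 8) ≈ -101.13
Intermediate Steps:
Function('B')(M, c) = Rational(-3, 2) (Function('B')(M, c) = Add(-2, Mul(Rational(1, 2), 1)) = Add(-2, Rational(1, 2)) = Rational(-3, 2))
Function('O')(k, C) = Add(-100, Mul(25, C)) (Function('O')(k, C) = Mul(25, Add(-4, C)) = Add(-100, Mul(25, C)))
Function('Y')(U) = Rational(-9, 8) (Function('Y')(U) = Mul(Rational(1, 4), Mul(3, Rational(-3, 2))) = Mul(Rational(1, 4), Rational(-9, 2)) = Rational(-9, 8))
Function('P')(b, v) = Add(Mul(2, b), Mul(2, v)) (Function('P')(b, v) = Mul(2, Add(b, v)) = Add(Mul(2, b), Mul(2, v)))
Add(Function('Y')(-13), Function('P')(Function('O')(-1, 2), 0)) = Add(Rational(-9, 8), Add(Mul(2, Add(-100, Mul(25, 2))), Mul(2, 0))) = Add(Rational(-9, 8), Add(Mul(2, Add(-100, 50)), 0)) = Add(Rational(-9, 8), Add(Mul(2, -50), 0)) = Add(Rational(-9, 8), Add(-100, 0)) = Add(Rational(-9, 8), -100) = Rational(-809, 8)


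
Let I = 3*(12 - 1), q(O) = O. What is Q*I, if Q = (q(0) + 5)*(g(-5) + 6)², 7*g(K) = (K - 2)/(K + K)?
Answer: 122793/20 ≈ 6139.6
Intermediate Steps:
g(K) = (-2 + K)/(14*K) (g(K) = ((K - 2)/(K + K))/7 = ((-2 + K)/((2*K)))/7 = ((-2 + K)*(1/(2*K)))/7 = ((-2 + K)/(2*K))/7 = (-2 + K)/(14*K))
I = 33 (I = 3*11 = 33)
Q = 3721/20 (Q = (0 + 5)*((1/14)*(-2 - 5)/(-5) + 6)² = 5*((1/14)*(-⅕)*(-7) + 6)² = 5*(⅒ + 6)² = 5*(61/10)² = 5*(3721/100) = 3721/20 ≈ 186.05)
Q*I = (3721/20)*33 = 122793/20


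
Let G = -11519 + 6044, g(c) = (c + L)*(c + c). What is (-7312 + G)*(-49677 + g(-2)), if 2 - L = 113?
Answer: 629440075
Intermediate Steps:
L = -111 (L = 2 - 1*113 = 2 - 113 = -111)
g(c) = 2*c*(-111 + c) (g(c) = (c - 111)*(c + c) = (-111 + c)*(2*c) = 2*c*(-111 + c))
G = -5475
(-7312 + G)*(-49677 + g(-2)) = (-7312 - 5475)*(-49677 + 2*(-2)*(-111 - 2)) = -12787*(-49677 + 2*(-2)*(-113)) = -12787*(-49677 + 452) = -12787*(-49225) = 629440075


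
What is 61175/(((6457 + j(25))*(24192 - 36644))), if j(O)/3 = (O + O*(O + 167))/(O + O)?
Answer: -61175/84007418 ≈ -0.00072821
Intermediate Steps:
j(O) = 3*(O + O*(167 + O))/(2*O) (j(O) = 3*((O + O*(O + 167))/(O + O)) = 3*((O + O*(167 + O))/((2*O))) = 3*((O + O*(167 + O))*(1/(2*O))) = 3*((O + O*(167 + O))/(2*O)) = 3*(O + O*(167 + O))/(2*O))
61175/(((6457 + j(25))*(24192 - 36644))) = 61175/(((6457 + (252 + (3/2)*25))*(24192 - 36644))) = 61175/(((6457 + (252 + 75/2))*(-12452))) = 61175/(((6457 + 579/2)*(-12452))) = 61175/(((13493/2)*(-12452))) = 61175/(-84007418) = 61175*(-1/84007418) = -61175/84007418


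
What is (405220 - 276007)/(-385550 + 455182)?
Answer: 129213/69632 ≈ 1.8557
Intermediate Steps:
(405220 - 276007)/(-385550 + 455182) = 129213/69632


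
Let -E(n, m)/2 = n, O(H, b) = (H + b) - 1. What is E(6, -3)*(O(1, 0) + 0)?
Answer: 0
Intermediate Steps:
O(H, b) = -1 + H + b
E(n, m) = -2*n
E(6, -3)*(O(1, 0) + 0) = (-2*6)*((-1 + 1 + 0) + 0) = -12*(0 + 0) = -12*0 = 0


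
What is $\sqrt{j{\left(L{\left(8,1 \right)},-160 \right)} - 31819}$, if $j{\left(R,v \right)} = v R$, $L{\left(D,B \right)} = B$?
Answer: $i \sqrt{31979} \approx 178.83 i$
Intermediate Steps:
$j{\left(R,v \right)} = R v$
$\sqrt{j{\left(L{\left(8,1 \right)},-160 \right)} - 31819} = \sqrt{1 \left(-160\right) - 31819} = \sqrt{-160 - 31819} = \sqrt{-31979} = i \sqrt{31979}$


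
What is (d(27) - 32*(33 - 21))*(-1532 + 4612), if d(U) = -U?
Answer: -1265880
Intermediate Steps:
(d(27) - 32*(33 - 21))*(-1532 + 4612) = (-1*27 - 32*(33 - 21))*(-1532 + 4612) = (-27 - 32*12)*3080 = (-27 - 384)*3080 = -411*3080 = -1265880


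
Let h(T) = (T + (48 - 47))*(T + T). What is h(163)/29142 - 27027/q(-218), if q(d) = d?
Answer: 399637993/3176478 ≈ 125.81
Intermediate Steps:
h(T) = 2*T*(1 + T) (h(T) = (T + 1)*(2*T) = (1 + T)*(2*T) = 2*T*(1 + T))
h(163)/29142 - 27027/q(-218) = (2*163*(1 + 163))/29142 - 27027/(-218) = (2*163*164)*(1/29142) - 27027*(-1/218) = 53464*(1/29142) + 27027/218 = 26732/14571 + 27027/218 = 399637993/3176478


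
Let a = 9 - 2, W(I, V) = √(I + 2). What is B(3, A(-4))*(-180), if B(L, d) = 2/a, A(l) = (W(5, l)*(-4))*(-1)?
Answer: -360/7 ≈ -51.429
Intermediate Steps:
W(I, V) = √(2 + I)
A(l) = 4*√7 (A(l) = (√(2 + 5)*(-4))*(-1) = (√7*(-4))*(-1) = -4*√7*(-1) = 4*√7)
a = 7
B(L, d) = 2/7
B(3, A(-4))*(-180) = (2/7)*(-180) = -360/7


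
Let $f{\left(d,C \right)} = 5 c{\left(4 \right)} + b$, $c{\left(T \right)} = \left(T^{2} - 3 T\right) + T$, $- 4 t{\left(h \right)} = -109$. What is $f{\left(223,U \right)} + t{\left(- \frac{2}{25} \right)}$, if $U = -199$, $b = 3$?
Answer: $\frac{281}{4} \approx 70.25$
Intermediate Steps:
$t{\left(h \right)} = \frac{109}{4}$ ($t{\left(h \right)} = \left(- \frac{1}{4}\right) \left(-109\right) = \frac{109}{4}$)
$c{\left(T \right)} = T^{2} - 2 T$
$f{\left(d,C \right)} = 43$ ($f{\left(d,C \right)} = 5 \cdot 4 \left(-2 + 4\right) + 3 = 5 \cdot 4 \cdot 2 + 3 = 5 \cdot 8 + 3 = 40 + 3 = 43$)
$f{\left(223,U \right)} + t{\left(- \frac{2}{25} \right)} = 43 + \frac{109}{4} = \frac{281}{4}$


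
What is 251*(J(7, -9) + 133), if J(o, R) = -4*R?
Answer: 42419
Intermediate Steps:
251*(J(7, -9) + 133) = 251*(-4*(-9) + 133) = 251*(36 + 133) = 251*169 = 42419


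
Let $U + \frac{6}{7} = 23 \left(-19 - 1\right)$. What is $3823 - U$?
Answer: $\frac{29987}{7} \approx 4283.9$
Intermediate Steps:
$U = - \frac{3226}{7}$ ($U = - \frac{6}{7} + 23 \left(-19 - 1\right) = - \frac{6}{7} + 23 \left(-20\right) = - \frac{6}{7} - 460 = - \frac{3226}{7} \approx -460.86$)
$3823 - U = 3823 - - \frac{3226}{7} = 3823 + \frac{3226}{7} = \frac{29987}{7}$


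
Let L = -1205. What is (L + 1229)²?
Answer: 576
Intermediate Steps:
(L + 1229)² = (-1205 + 1229)² = 24² = 576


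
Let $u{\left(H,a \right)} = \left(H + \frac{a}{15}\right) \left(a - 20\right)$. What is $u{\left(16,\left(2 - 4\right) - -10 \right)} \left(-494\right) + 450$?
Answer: $\frac{492298}{5} \approx 98460.0$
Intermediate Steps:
$u{\left(H,a \right)} = \left(-20 + a\right) \left(H + \frac{a}{15}\right)$ ($u{\left(H,a \right)} = \left(H + a \frac{1}{15}\right) \left(-20 + a\right) = \left(H + \frac{a}{15}\right) \left(-20 + a\right) = \left(-20 + a\right) \left(H + \frac{a}{15}\right)$)
$u{\left(16,\left(2 - 4\right) - -10 \right)} \left(-494\right) + 450 = \left(\left(-20\right) 16 - \frac{4 \left(\left(2 - 4\right) - -10\right)}{3} + \frac{\left(\left(2 - 4\right) - -10\right)^{2}}{15} + 16 \left(\left(2 - 4\right) - -10\right)\right) \left(-494\right) + 450 = \left(-320 - \frac{4 \left(-2 + 10\right)}{3} + \frac{\left(-2 + 10\right)^{2}}{15} + 16 \left(-2 + 10\right)\right) \left(-494\right) + 450 = \left(-320 - \frac{32}{3} + \frac{8^{2}}{15} + 16 \cdot 8\right) \left(-494\right) + 450 = \left(-320 - \frac{32}{3} + \frac{1}{15} \cdot 64 + 128\right) \left(-494\right) + 450 = \left(-320 - \frac{32}{3} + \frac{64}{15} + 128\right) \left(-494\right) + 450 = \left(- \frac{992}{5}\right) \left(-494\right) + 450 = \frac{490048}{5} + 450 = \frac{492298}{5}$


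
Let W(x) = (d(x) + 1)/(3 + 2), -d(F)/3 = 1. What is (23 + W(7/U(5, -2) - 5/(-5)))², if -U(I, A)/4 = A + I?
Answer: 12769/25 ≈ 510.76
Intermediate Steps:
U(I, A) = -4*A - 4*I (U(I, A) = -4*(A + I) = -4*A - 4*I)
d(F) = -3 (d(F) = -3*1 = -3)
W(x) = -⅖ (W(x) = (-3 + 1)/(3 + 2) = -2/5 = -2*⅕ = -⅖)
(23 + W(7/U(5, -2) - 5/(-5)))² = (23 - ⅖)² = (113/5)² = 12769/25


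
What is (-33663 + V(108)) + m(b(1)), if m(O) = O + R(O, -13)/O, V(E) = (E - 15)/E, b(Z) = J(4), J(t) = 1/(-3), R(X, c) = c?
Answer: -1210445/36 ≈ -33624.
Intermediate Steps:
J(t) = -1/3
b(Z) = -1/3
V(E) = (-15 + E)/E
m(O) = O - 13/O
(-33663 + V(108)) + m(b(1)) = (-33663 + (-15 + 108)/108) + (-1/3 - 13/(-1/3)) = (-33663 + (1/108)*93) + (-1/3 - 13*(-3)) = (-33663 + 31/36) + (-1/3 + 39) = -1211837/36 + 116/3 = -1210445/36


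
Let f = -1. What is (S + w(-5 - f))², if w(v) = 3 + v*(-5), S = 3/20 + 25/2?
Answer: 508369/400 ≈ 1270.9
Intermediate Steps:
S = 253/20 (S = 3*(1/20) + 25*(½) = 3/20 + 25/2 = 253/20 ≈ 12.650)
w(v) = 3 - 5*v
(S + w(-5 - f))² = (253/20 + (3 - 5*(-5 - 1*(-1))))² = (253/20 + (3 - 5*(-5 + 1)))² = (253/20 + (3 - 5*(-4)))² = (253/20 + (3 + 20))² = (253/20 + 23)² = (713/20)² = 508369/400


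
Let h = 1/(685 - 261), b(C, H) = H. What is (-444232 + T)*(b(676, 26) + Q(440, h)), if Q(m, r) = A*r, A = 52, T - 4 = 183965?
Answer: -720668247/106 ≈ -6.7988e+6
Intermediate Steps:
T = 183969 (T = 4 + 183965 = 183969)
h = 1/424 ≈ 0.0023585
Q(m, r) = 52*r
(-444232 + T)*(b(676, 26) + Q(440, h)) = (-444232 + 183969)*(26 + 52*(1/424)) = -260263*(26 + 13/106) = -260263*2769/106 = -720668247/106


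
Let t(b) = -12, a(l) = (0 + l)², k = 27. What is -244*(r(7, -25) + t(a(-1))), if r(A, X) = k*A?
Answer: -43188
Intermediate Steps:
a(l) = l²
r(A, X) = 27*A
-244*(r(7, -25) + t(a(-1))) = -244*(27*7 - 12) = -244*(189 - 12) = -244*177 = -43188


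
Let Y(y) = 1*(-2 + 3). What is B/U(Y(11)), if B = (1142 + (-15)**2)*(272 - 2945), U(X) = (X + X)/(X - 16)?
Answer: 54809865/2 ≈ 2.7405e+7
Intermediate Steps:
Y(y) = 1 (Y(y) = 1*1 = 1)
U(X) = 2*X/(-16 + X) (U(X) = (2*X)/(-16 + X) = 2*X/(-16 + X))
B = -3653991 (B = (1142 + 225)*(-2673) = 1367*(-2673) = -3653991)
B/U(Y(11)) = -3653991/(2*1/(-16 + 1)) = -3653991/(2*1/(-15)) = -3653991/(2*1*(-1/15)) = -3653991/(-2/15) = -3653991*(-15/2) = 54809865/2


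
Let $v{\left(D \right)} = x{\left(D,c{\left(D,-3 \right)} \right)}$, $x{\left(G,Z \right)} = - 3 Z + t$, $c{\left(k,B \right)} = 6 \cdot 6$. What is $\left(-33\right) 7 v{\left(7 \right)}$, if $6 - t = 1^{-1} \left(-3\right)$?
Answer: $22869$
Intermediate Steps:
$c{\left(k,B \right)} = 36$
$t = 9$ ($t = 6 - 1^{-1} \left(-3\right) = 6 - 1 \left(-3\right) = 6 - -3 = 6 + 3 = 9$)
$x{\left(G,Z \right)} = 9 - 3 Z$ ($x{\left(G,Z \right)} = - 3 Z + 9 = 9 - 3 Z$)
$v{\left(D \right)} = -99$ ($v{\left(D \right)} = 9 - 108 = -99$)
$\left(-33\right) 7 v{\left(7 \right)} = \left(-33\right) 7 \left(-99\right) = \left(-231\right) \left(-99\right) = 22869$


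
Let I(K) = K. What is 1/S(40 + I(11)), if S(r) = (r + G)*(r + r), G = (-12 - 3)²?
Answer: 1/28152 ≈ 3.5521e-5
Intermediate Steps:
G = 225 (G = (-15)² = 225)
S(r) = 2*r*(225 + r) (S(r) = (r + 225)*(r + r) = (225 + r)*(2*r) = 2*r*(225 + r))
1/S(40 + I(11)) = 1/(2*(40 + 11)*(225 + (40 + 11))) = 1/(2*51*(225 + 51)) = 1/(2*51*276) = 1/28152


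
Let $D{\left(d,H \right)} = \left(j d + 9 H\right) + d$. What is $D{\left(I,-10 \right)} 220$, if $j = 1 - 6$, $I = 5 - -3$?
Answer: $-26840$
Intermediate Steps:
$I = 8$ ($I = 5 + 3 = 8$)
$j = -5$ ($j = 1 - 6 = -5$)
$D{\left(d,H \right)} = - 4 d + 9 H$ ($D{\left(d,H \right)} = \left(- 5 d + 9 H\right) + d = - 4 d + 9 H$)
$D{\left(I,-10 \right)} 220 = \left(\left(-4\right) 8 + 9 \left(-10\right)\right) 220 = \left(-32 - 90\right) 220 = \left(-122\right) 220 = -26840$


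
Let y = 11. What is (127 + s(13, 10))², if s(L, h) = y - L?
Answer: 15625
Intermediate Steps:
s(L, h) = 11 - L
(127 + s(13, 10))² = (127 + (11 - 1*13))² = (127 + (11 - 13))² = (127 - 2)² = 125² = 15625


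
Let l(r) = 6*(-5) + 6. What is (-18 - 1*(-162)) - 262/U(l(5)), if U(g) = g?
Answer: 1859/12 ≈ 154.92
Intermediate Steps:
l(r) = -24 (l(r) = -30 + 6 = -24)
(-18 - 1*(-162)) - 262/U(l(5)) = (-18 - 1*(-162)) - 262/(-24) = (-18 + 162) - 262*(-1)/24 = 144 - 1*(-131/12) = 144 + 131/12 = 1859/12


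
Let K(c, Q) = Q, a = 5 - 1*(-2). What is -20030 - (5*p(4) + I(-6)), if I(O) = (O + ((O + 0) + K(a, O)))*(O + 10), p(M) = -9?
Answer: -19913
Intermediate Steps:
a = 7 (a = 5 + 2 = 7)
I(O) = 3*O*(10 + O) (I(O) = (O + ((O + 0) + O))*(O + 10) = (O + (O + O))*(10 + O) = (O + 2*O)*(10 + O) = (3*O)*(10 + O) = 3*O*(10 + O))
-20030 - (5*p(4) + I(-6)) = -20030 - (5*(-9) + 3*(-6)*(10 - 6)) = -20030 - (-45 + 3*(-6)*4) = -20030 - (-45 - 72) = -20030 - 1*(-117) = -20030 + 117 = -19913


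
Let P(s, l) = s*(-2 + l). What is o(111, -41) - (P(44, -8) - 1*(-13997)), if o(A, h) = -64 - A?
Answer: -13732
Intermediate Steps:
o(111, -41) - (P(44, -8) - 1*(-13997)) = (-64 - 1*111) - (44*(-2 - 8) - 1*(-13997)) = (-64 - 111) - (44*(-10) + 13997) = -175 - (-440 + 13997) = -175 - 1*13557 = -175 - 13557 = -13732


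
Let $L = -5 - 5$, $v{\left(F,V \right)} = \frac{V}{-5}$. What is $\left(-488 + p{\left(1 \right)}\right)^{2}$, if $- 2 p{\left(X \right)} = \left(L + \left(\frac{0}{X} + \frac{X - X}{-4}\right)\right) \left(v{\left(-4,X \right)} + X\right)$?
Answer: $234256$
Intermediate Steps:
$v{\left(F,V \right)} = - \frac{V}{5}$ ($v{\left(F,V \right)} = V \left(- \frac{1}{5}\right) = - \frac{V}{5}$)
$L = -10$
$p{\left(X \right)} = 4 X$ ($p{\left(X \right)} = - \frac{\left(-10 + \left(\frac{0}{X} + \frac{X - X}{-4}\right)\right) \left(- \frac{X}{5} + X\right)}{2} = - \frac{\left(-10 + \left(0 + 0 \left(- \frac{1}{4}\right)\right)\right) \frac{4 X}{5}}{2} = - \frac{\left(-10 + \left(0 + 0\right)\right) \frac{4 X}{5}}{2} = - \frac{\left(-10 + 0\right) \frac{4 X}{5}}{2} = - \frac{\left(-10\right) \frac{4 X}{5}}{2} = - \frac{\left(-8\right) X}{2} = 4 X$)
$\left(-488 + p{\left(1 \right)}\right)^{2} = \left(-488 + 4 \cdot 1\right)^{2} = \left(-488 + 4\right)^{2} = \left(-484\right)^{2} = 234256$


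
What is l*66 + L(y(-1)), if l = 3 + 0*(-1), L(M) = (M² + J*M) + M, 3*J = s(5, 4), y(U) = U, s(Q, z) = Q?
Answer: 589/3 ≈ 196.33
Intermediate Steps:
J = 5/3 (J = (⅓)*5 = 5/3 ≈ 1.6667)
L(M) = M² + 8*M/3 (L(M) = (M² + 5*M/3) + M = M² + 8*M/3)
l = 3 (l = 3 + 0 = 3)
l*66 + L(y(-1)) = 3*66 + (⅓)*(-1)*(8 + 3*(-1)) = 198 + (⅓)*(-1)*(8 - 3) = 198 + (⅓)*(-1)*5 = 198 - 5/3 = 589/3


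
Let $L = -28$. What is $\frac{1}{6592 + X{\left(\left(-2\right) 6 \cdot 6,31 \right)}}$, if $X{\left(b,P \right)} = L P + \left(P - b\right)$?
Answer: $\frac{1}{5827} \approx 0.00017161$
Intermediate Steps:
$X{\left(b,P \right)} = - b - 27 P$ ($X{\left(b,P \right)} = - 28 P + \left(P - b\right) = - b - 27 P$)
$\frac{1}{6592 + X{\left(\left(-2\right) 6 \cdot 6,31 \right)}} = \frac{1}{6592 - \left(837 + \left(-2\right) 6 \cdot 6\right)} = \frac{1}{6592 - \left(837 - 72\right)} = \frac{1}{6592 - 765} = \frac{1}{5827}$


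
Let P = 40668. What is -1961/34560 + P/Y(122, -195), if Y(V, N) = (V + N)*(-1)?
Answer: 1405342927/2522880 ≈ 557.04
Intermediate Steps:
Y(V, N) = -N - V (Y(V, N) = (N + V)*(-1) = -N - V)
-1961/34560 + P/Y(122, -195) = -1961/34560 + 40668/(-1*(-195) - 1*122) = -1961*1/34560 + 40668/(195 - 122) = -1961/34560 + 40668/73 = 1405342927/2522880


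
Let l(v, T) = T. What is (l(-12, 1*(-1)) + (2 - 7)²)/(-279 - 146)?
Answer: -24/425 ≈ -0.056471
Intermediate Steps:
(l(-12, 1*(-1)) + (2 - 7)²)/(-279 - 146) = (1*(-1) + (2 - 7)²)/(-279 - 146) = (-1 + (-5)²)/(-425) = (-1 + 25)*(-1/425) = 24*(-1/425) = -24/425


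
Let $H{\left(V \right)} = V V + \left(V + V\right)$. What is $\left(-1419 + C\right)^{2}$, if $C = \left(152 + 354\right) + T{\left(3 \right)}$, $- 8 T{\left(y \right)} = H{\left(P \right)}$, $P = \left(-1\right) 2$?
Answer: $833569$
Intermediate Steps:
$P = -2$
$H{\left(V \right)} = V^{2} + 2 V$
$T{\left(y \right)} = 0$ ($T{\left(y \right)} = - \frac{\left(-2\right) \left(2 - 2\right)}{8} = - \frac{\left(-2\right) 0}{8} = \left(- \frac{1}{8}\right) 0 = 0$)
$C = 506$ ($C = \left(152 + 354\right) + 0 = 506 + 0 = 506$)
$\left(-1419 + C\right)^{2} = \left(-1419 + 506\right)^{2} = \left(-913\right)^{2} = 833569$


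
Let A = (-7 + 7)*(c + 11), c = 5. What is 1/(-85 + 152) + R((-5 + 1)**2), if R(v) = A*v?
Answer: 1/67 ≈ 0.014925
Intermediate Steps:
A = 0 (A = (-7 + 7)*(5 + 11) = 0*16 = 0)
R(v) = 0 (R(v) = 0*v = 0)
1/(-85 + 152) + R((-5 + 1)**2) = 1/(-85 + 152) + 0 = 1/67 + 0 = 1/67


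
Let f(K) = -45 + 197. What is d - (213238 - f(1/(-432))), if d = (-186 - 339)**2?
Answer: 62539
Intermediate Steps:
f(K) = 152
d = 275625 (d = (-525)**2 = 275625)
d - (213238 - f(1/(-432))) = 275625 - (213238 - 1*152) = 275625 - (213238 - 152) = 275625 - 1*213086 = 275625 - 213086 = 62539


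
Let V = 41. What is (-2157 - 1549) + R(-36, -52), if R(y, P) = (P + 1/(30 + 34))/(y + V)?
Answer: -1189247/320 ≈ -3716.4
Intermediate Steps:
R(y, P) = (1/64 + P)/(41 + y) (R(y, P) = (P + 1/(30 + 34))/(y + 41) = (P + 1/64)/(41 + y) = (1/64 + P)/(41 + y))
(-2157 - 1549) + R(-36, -52) = (-2157 - 1549) + (1/64 - 52)/(41 - 36) = -3706 - 3327/64/5 = -3706 + (⅕)*(-3327/64) = -3706 - 3327/320 = -1189247/320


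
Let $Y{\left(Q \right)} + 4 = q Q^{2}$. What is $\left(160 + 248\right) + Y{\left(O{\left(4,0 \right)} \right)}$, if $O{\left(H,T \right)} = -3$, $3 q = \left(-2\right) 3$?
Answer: $386$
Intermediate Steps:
$q = -2$ ($q = \frac{\left(-2\right) 3}{3} = \frac{1}{3} \left(-6\right) = -2$)
$Y{\left(Q \right)} = -4 - 2 Q^{2}$
$\left(160 + 248\right) + Y{\left(O{\left(4,0 \right)} \right)} = \left(160 + 248\right) - \left(4 + 2 \left(-3\right)^{2}\right) = 408 - 22 = 386$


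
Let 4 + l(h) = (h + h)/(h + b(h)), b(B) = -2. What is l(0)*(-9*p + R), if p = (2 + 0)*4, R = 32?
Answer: 160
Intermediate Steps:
l(h) = -4 + 2*h/(-2 + h) (l(h) = -4 + (h + h)/(h - 2) = -4 + (2*h)/(-2 + h) = -4 + 2*h/(-2 + h))
p = 8 (p = 2*4 = 8)
l(0)*(-9*p + R) = (2*(4 - 1*0)/(-2 + 0))*(-9*8 + 32) = (2*(4 + 0)/(-2))*(-72 + 32) = (2*(-1/2)*4)*(-40) = -4*(-40) = 160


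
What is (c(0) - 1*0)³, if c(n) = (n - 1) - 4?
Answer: -125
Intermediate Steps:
c(n) = -5 + n (c(n) = (-1 + n) - 4 = -5 + n)
(c(0) - 1*0)³ = ((-5 + 0) - 1*0)³ = (-5 + 0)³ = (-5)³ = -125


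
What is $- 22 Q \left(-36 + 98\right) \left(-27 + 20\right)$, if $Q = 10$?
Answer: $95480$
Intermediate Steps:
$- 22 Q \left(-36 + 98\right) \left(-27 + 20\right) = \left(-22\right) 10 \left(-36 + 98\right) \left(-27 + 20\right) = - 220 \cdot 62 \left(-7\right) = \left(-220\right) \left(-434\right) = 95480$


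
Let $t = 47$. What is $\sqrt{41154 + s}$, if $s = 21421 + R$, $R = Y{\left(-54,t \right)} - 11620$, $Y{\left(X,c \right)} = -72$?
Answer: $\sqrt{50883} \approx 225.57$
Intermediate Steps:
$R = -11692$ ($R = -72 - 11620 = -11692$)
$s = 9729$ ($s = 21421 - 11692 = 9729$)
$\sqrt{41154 + s} = \sqrt{41154 + 9729} = \sqrt{50883}$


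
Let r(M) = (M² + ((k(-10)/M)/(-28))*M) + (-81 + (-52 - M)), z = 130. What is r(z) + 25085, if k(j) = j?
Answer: 584113/14 ≈ 41722.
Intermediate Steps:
r(M) = -1857/14 + M² - M (r(M) = (M² + (-10/M/(-28))*M) + (-81 + (-52 - M)) = (M² + (-10/M*(-1/28))*M) + (-133 - M) = (M² + (5/(14*M))*M) + (-133 - M) = (M² + 5/14) + (-133 - M) = (5/14 + M²) + (-133 - M) = -1857/14 + M² - M)
r(z) + 25085 = (-1857/14 + 130² - 1*130) + 25085 = (-1857/14 + 16900 - 130) + 25085 = 232923/14 + 25085 = 584113/14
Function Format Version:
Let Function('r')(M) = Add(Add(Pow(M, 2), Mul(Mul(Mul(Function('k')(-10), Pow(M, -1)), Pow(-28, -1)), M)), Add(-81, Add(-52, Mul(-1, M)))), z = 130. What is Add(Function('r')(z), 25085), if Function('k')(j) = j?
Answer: Rational(584113, 14) ≈ 41722.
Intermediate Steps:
Function('r')(M) = Add(Rational(-1857, 14), Pow(M, 2), Mul(-1, M)) (Function('r')(M) = Add(Add(Pow(M, 2), Mul(Mul(Mul(-10, Pow(M, -1)), Pow(-28, -1)), M)), Add(-81, Add(-52, Mul(-1, M)))) = Add(Add(Pow(M, 2), Mul(Mul(Mul(-10, Pow(M, -1)), Rational(-1, 28)), M)), Add(-133, Mul(-1, M))) = Add(Add(Pow(M, 2), Mul(Mul(Rational(5, 14), Pow(M, -1)), M)), Add(-133, Mul(-1, M))) = Add(Add(Pow(M, 2), Rational(5, 14)), Add(-133, Mul(-1, M))) = Add(Add(Rational(5, 14), Pow(M, 2)), Add(-133, Mul(-1, M))) = Add(Rational(-1857, 14), Pow(M, 2), Mul(-1, M)))
Add(Function('r')(z), 25085) = Add(Add(Rational(-1857, 14), Pow(130, 2), Mul(-1, 130)), 25085) = Add(Add(Rational(-1857, 14), 16900, -130), 25085) = Add(Rational(232923, 14), 25085) = Rational(584113, 14)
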